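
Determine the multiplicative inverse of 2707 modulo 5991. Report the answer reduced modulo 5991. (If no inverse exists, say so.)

Apply the Euclidean algorithm to 5991 and 2707:
5991 = 2×2707 + 577
2707 = 4×577 + 399
577 = 1×399 + 178
399 = 2×178 + 43
178 = 4×43 + 6
43 = 7×6 + 1
6 = 6×1 + 0
The gcd is 1. Working backward:
1 = 43 − 7·6
1 = −7·178 + 29·43
1 = 29·399 − 65·178
1 = −65·577 + 94·399
1 = 94·2707 − 441·577
1 = −441·5991 + 976·2707
So 2707·976 ≡ 1 (mod 5991).

976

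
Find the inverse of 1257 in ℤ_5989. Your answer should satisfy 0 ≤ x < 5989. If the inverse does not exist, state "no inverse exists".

Apply the Euclidean algorithm to 5989 and 1257:
5989 = 4·1257 + 961
1257 = 1·961 + 296
961 = 3·296 + 73
296 = 4·73 + 4
73 = 18·4 + 1
4 = 4·1 + 0
The gcd is 1. Working backward:
1 = 73 − 18·4
1 = −18·296 + 73·73
1 = 73·961 − 237·296
1 = −237·1257 + 310·961
1 = 310·5989 − 1477·1257
Hence 1257⁻¹ ≡ -1477 ≡ 4512 (mod 5989).

4512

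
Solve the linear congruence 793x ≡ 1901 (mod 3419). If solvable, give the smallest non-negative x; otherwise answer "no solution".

gcd(793, 3419):
3419 = 4*793 + 247
793 = 3*247 + 52
247 = 4*52 + 39
52 = 1*39 + 13
39 = 3*13 + 0
gcd = 13, but 13 ∤ 1901, so the congruence has no solution.

no solution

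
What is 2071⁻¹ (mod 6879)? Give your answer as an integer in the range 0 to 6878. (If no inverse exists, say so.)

Apply the Euclidean algorithm to 6879 and 2071:
6879 = 3*2071 + 666
2071 = 3*666 + 73
666 = 9*73 + 9
73 = 8*9 + 1
9 = 9*1 + 0
The gcd is 1. Working backward:
1 = 73 − 8·9
1 = −8·666 + 73·73
1 = 73·2071 − 227·666
1 = −227·6879 + 754·2071
So 2071·754 ≡ 1 (mod 6879).

754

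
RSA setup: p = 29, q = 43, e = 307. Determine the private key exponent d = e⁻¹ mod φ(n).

φ(n) = (p−1)(q−1) = 28·42 = 1176.
Need d with 307·d ≡ 1 (mod 1176). Apply the extended Euclidean algorithm:
1176 = 3×307 + 255
307 = 1×255 + 52
255 = 4×52 + 47
52 = 1×47 + 5
47 = 9×5 + 2
5 = 2×2 + 1
2 = 2×1 + 0
Back-substitute:
1 = 5 − 2·2
1 = −2·47 + 19·5
1 = 19·52 − 21·47
1 = −21·255 + 103·52
1 = 103·307 − 124·255
1 = −124·1176 + 475·307
So 307·475 ≡ 1 (mod 1176), hence d = 475.

475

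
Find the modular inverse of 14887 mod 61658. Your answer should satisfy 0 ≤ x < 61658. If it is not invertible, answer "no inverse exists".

gcd(61658, 14887) by repeated division:
61658 = 4·14887 + 2110
14887 = 7·2110 + 117
2110 = 18·117 + 4
117 = 29·4 + 1
4 = 4·1 + 0
Since gcd(14887, 61658) = 1, back-substitute to write 1 as a combination:
1 = 117 − 29·4
1 = −29·2110 + 523·117
1 = 523·14887 − 3690·2110
1 = −3690·61658 + 15283·14887
So 14887·15283 ≡ 1 (mod 61658).

15283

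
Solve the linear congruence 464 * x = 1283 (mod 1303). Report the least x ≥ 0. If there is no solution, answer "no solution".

1112

First find gcd(464, 1303):
1303 = 2·464 + 375
464 = 1·375 + 89
375 = 4·89 + 19
89 = 4·19 + 13
19 = 1·13 + 6
13 = 2·6 + 1
6 = 6·1 + 0
gcd = 1, so a unique solution mod 1303 exists.
Back-substitute for the Bézout coefficients:
1 = 13 − 2·6
1 = −2·19 + 3·13
1 = 3·89 − 14·19
1 = −14·375 + 59·89
1 = 59·464 − 73·375
1 = −73·1303 + 205·464
So 464·(205) ≡ 1 (mod 1303), giving 464⁻¹ ≡ 205.
x ≡ 464⁻¹·1283 ≡ 205·1283 ≡ 1112 (mod 1303).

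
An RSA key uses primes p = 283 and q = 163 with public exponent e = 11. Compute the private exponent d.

41531

φ(n) = (p−1)(q−1) = 282·162 = 45684.
Need d with 11·d ≡ 1 (mod 45684). Apply the extended Euclidean algorithm:
45684 = 4153×11 + 1
11 = 11×1 + 0
Back-substitute:
1 = 45684 − 4153·11
So 11·(-4153) ≡ 1 (mod 45684), hence d ≡ -4153 ≡ 41531 (mod 45684).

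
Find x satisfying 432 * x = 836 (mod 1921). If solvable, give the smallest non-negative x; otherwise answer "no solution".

First find gcd(432, 1921):
1921 = 4*432 + 193
432 = 2*193 + 46
193 = 4*46 + 9
46 = 5*9 + 1
9 = 9*1 + 0
gcd = 1, so a unique solution mod 1921 exists.
Back-substitute for the Bézout coefficients:
1 = 46 − 5·9
1 = −5·193 + 21·46
1 = 21·432 − 47·193
1 = −47·1921 + 209·432
So 432·(209) ≡ 1 (mod 1921), giving 432⁻¹ ≡ 209.
x ≡ 432⁻¹·836 ≡ 209·836 ≡ 1834 (mod 1921).

1834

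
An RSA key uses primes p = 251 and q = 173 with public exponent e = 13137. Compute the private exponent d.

17073

φ(n) = (p−1)(q−1) = 250·172 = 43000.
Need d with 13137·d ≡ 1 (mod 43000). Apply the extended Euclidean algorithm:
43000 = 3×13137 + 3589
13137 = 3×3589 + 2370
3589 = 1×2370 + 1219
2370 = 1×1219 + 1151
1219 = 1×1151 + 68
1151 = 16×68 + 63
68 = 1×63 + 5
63 = 12×5 + 3
5 = 1×3 + 2
3 = 1×2 + 1
2 = 2×1 + 0
Back-substitute:
1 = 3 − 2
1 = −5 + 2·3
1 = 2·63 − 25·5
1 = −25·68 + 27·63
1 = 27·1151 − 457·68
1 = −457·1219 + 484·1151
1 = 484·2370 − 941·1219
1 = −941·3589 + 1425·2370
1 = 1425·13137 − 5216·3589
1 = −5216·43000 + 17073·13137
So 13137·17073 ≡ 1 (mod 43000), hence d = 17073.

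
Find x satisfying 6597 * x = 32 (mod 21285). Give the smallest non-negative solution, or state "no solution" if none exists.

no solution

gcd(6597, 21285):
21285 = 3·6597 + 1494
6597 = 4·1494 + 621
1494 = 2·621 + 252
621 = 2·252 + 117
252 = 2·117 + 18
117 = 6·18 + 9
18 = 2·9 + 0
gcd = 9, but 9 ∤ 32, so the congruence has no solution.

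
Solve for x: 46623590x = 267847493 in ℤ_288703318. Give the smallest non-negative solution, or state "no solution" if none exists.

gcd(46623590, 288703318):
288703318 = 6×46623590 + 8961778
46623590 = 5×8961778 + 1814700
8961778 = 4×1814700 + 1702978
1814700 = 1×1702978 + 111722
1702978 = 15×111722 + 27148
111722 = 4×27148 + 3130
27148 = 8×3130 + 2108
3130 = 1×2108 + 1022
2108 = 2×1022 + 64
1022 = 15×64 + 62
64 = 1×62 + 2
62 = 31×2 + 0
gcd = 2, but 2 ∤ 267847493, so the congruence has no solution.

no solution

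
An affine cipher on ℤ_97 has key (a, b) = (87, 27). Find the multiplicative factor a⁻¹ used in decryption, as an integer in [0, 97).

gcd(97, 87) by repeated division:
97 = 1·87 + 10
87 = 8·10 + 7
10 = 1·7 + 3
7 = 2·3 + 1
3 = 3·1 + 0
gcd = 1, so the inverse exists. Back-substitute:
1 = 7 − 2·3
1 = −2·10 + 3·7
1 = 3·87 − 26·10
1 = −26·97 + 29·87
So 87·29 ≡ 1 (mod 97).

29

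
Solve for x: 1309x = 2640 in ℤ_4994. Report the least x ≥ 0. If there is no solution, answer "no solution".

250

First find gcd(1309, 4994):
4994 = 3·1309 + 1067
1309 = 1·1067 + 242
1067 = 4·242 + 99
242 = 2·99 + 44
99 = 2·44 + 11
44 = 4·11 + 0
gcd = 11 and 11 | 2640, so solutions exist. Divide through by 11: 119x ≡ 240 (mod 454).
Now find 119⁻¹ mod 454:
454 = 3*119 + 97
119 = 1*97 + 22
97 = 4*22 + 9
22 = 2*9 + 4
9 = 2*4 + 1
4 = 4*1 + 0
Back-substitute:
1 = 9 − 2·4
1 = −2·22 + 5·9
1 = 5·97 − 22·22
1 = −22·119 + 27·97
1 = 27·454 − 103·119
So 119·(-103) ≡ 1 (mod 454), i.e. 119⁻¹ ≡ 351.
Then x ≡ 351·240 ≡ 250 (mod 454); the smallest non-negative solution is x = 250.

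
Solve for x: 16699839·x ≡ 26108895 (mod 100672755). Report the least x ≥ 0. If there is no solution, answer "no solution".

First find gcd(16699839, 100672755):
100672755 = 6·16699839 + 473721
16699839 = 35·473721 + 119604
473721 = 3·119604 + 114909
119604 = 1·114909 + 4695
114909 = 24·4695 + 2229
4695 = 2·2229 + 237
2229 = 9·237 + 96
237 = 2·96 + 45
96 = 2·45 + 6
45 = 7·6 + 3
6 = 2·3 + 0
gcd = 3 and 3 | 26108895, so solutions exist. Divide through by 3: 5566613x ≡ 8702965 (mod 33557585).
Now find 5566613⁻¹ mod 33557585:
33557585 = 6*5566613 + 157907
5566613 = 35*157907 + 39868
157907 = 3*39868 + 38303
39868 = 1*38303 + 1565
38303 = 24*1565 + 743
1565 = 2*743 + 79
743 = 9*79 + 32
79 = 2*32 + 15
32 = 2*15 + 2
15 = 7*2 + 1
2 = 2*1 + 0
Back-substitute:
1 = 15 − 7·2
1 = −7·32 + 15·15
1 = 15·79 − 37·32
1 = −37·743 + 348·79
1 = 348·1565 − 733·743
1 = −733·38303 + 17940·1565
1 = 17940·39868 − 18673·38303
1 = −18673·157907 + 73959·39868
1 = 73959·5566613 − 2607238·157907
1 = −2607238·33557585 + 15717387·5566613
So 5566613⁻¹ ≡ 15717387 (mod 33557585).
Then x ≡ 15717387·8702965 ≡ 4726850 (mod 33557585); the smallest non-negative solution is x = 4726850.

4726850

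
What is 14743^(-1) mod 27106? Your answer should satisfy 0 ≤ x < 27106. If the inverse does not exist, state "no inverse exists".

3337

gcd(27106, 14743) by repeated division:
27106 = 1·14743 + 12363
14743 = 1·12363 + 2380
12363 = 5·2380 + 463
2380 = 5·463 + 65
463 = 7·65 + 8
65 = 8·8 + 1
8 = 8·1 + 0
Since gcd(14743, 27106) = 1, back-substitute to write 1 as a combination:
1 = 65 − 8·8
1 = −8·463 + 57·65
1 = 57·2380 − 293·463
1 = −293·12363 + 1522·2380
1 = 1522·14743 − 1815·12363
1 = −1815·27106 + 3337·14743
So 14743·3337 ≡ 1 (mod 27106).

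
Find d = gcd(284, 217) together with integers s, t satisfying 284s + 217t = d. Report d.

1

Repeated division:
284 = 1×217 + 67
217 = 3×67 + 16
67 = 4×16 + 3
16 = 5×3 + 1
3 = 3×1 + 0
gcd(284, 217) = 1.
Back-substituting:
1 = 16 − 5·3
1 = −5·67 + 21·16
1 = 21·217 − 68·67
1 = −68·284 + 89·217
So 1 = (-68)·284 + (89)·217.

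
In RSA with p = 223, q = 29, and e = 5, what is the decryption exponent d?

4973

φ(n) = (p−1)(q−1) = 222·28 = 6216.
Need d with 5·d ≡ 1 (mod 6216). Apply the extended Euclidean algorithm:
6216 = 1243×5 + 1
5 = 5×1 + 0
Back-substitute:
1 = 6216 − 1243·5
So 5·(-1243) ≡ 1 (mod 6216), hence d ≡ -1243 ≡ 4973 (mod 6216).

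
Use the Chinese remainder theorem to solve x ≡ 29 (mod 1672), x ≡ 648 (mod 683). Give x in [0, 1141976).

Write x = 29 + 1672·k. Then 1672·k ≡ 648 − 29 ≡ 619 (mod 683).
Need 1672⁻¹ mod 683. Extended Euclid on (683, 306):
683 = 2×306 + 71
306 = 4×71 + 22
71 = 3×22 + 5
22 = 4×5 + 2
5 = 2×2 + 1
2 = 2×1 + 0
Back-substitute:
1 = 5 − 2·2
1 = −2·22 + 9·5
1 = 9·71 − 29·22
1 = −29·306 + 125·71
1 = 125·683 − 279·306
1672⁻¹ ≡ 404 (mod 683), so k ≡ 404·619 ≡ 98 (mod 683).
x = 29 + 1672·98 = 163885.

163885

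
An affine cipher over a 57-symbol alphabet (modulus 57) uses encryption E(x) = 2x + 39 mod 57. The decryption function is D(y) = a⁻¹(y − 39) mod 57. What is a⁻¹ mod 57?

gcd(57, 2) by repeated division:
57 = 28·2 + 1
2 = 2·1 + 0
gcd = 1, so the inverse exists. Back-substitute:
1 = 57 − 28·2
Thus 2·(-28) ≡ 1 (mod 57); reducing, -28 mod 57 = 29.

29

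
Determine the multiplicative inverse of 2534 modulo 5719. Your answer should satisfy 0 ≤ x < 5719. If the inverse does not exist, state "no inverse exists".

no inverse exists

Compute gcd(2534, 5719):
5719 = 2*2534 + 651
2534 = 3*651 + 581
651 = 1*581 + 70
581 = 8*70 + 21
70 = 3*21 + 7
21 = 3*7 + 0
gcd(2534, 5719) = 7 ≠ 1, so 2534 has no multiplicative inverse modulo 5719.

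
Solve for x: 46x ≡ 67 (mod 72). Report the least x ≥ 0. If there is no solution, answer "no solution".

gcd(46, 72):
72 = 1·46 + 26
46 = 1·26 + 20
26 = 1·20 + 6
20 = 3·6 + 2
6 = 3·2 + 0
gcd = 2, but 2 ∤ 67, so the congruence has no solution.

no solution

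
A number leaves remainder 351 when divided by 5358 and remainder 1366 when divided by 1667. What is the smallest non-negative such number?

Write x = 351 + 5358·k. Then 5358·k ≡ 1366 − 351 ≡ 1015 (mod 1667).
Need 5358⁻¹ mod 1667. Extended Euclid on (1667, 357):
1667 = 4*357 + 239
357 = 1*239 + 118
239 = 2*118 + 3
118 = 39*3 + 1
3 = 3*1 + 0
Back-substitute:
1 = 118 − 39·3
1 = −39·239 + 79·118
1 = 79·357 − 118·239
1 = −118·1667 + 551·357
5358⁻¹ ≡ 551 (mod 1667), so k ≡ 551·1015 ≡ 820 (mod 1667).
x = 351 + 5358·820 = 4393911.

4393911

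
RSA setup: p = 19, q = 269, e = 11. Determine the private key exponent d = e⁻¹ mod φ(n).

3947

φ(n) = (p−1)(q−1) = 18·268 = 4824.
Need d with 11·d ≡ 1 (mod 4824). Apply the extended Euclidean algorithm:
4824 = 438×11 + 6
11 = 1×6 + 5
6 = 1×5 + 1
5 = 5×1 + 0
Back-substitute:
1 = 6 − 5
1 = −11 + 2·6
1 = 2·4824 − 877·11
So 11·(-877) ≡ 1 (mod 4824), hence d ≡ -877 ≡ 3947 (mod 4824).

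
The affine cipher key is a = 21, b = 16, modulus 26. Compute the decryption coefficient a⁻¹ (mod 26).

Apply the Euclidean algorithm to 26 and 21:
26 = 1·21 + 5
21 = 4·5 + 1
5 = 5·1 + 0
gcd = 1, so the inverse exists. Back-substitute:
1 = 21 − 4·5
1 = −4·26 + 5·21
So 21·5 ≡ 1 (mod 26).

5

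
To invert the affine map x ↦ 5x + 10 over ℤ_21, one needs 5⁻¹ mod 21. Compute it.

17

gcd(21, 5) by repeated division:
21 = 4×5 + 1
5 = 5×1 + 0
The gcd is 1. Working backward:
1 = 21 − 4·5
Hence 5⁻¹ ≡ -4 ≡ 17 (mod 21).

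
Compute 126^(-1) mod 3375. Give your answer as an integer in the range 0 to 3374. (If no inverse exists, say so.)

Euclidean algorithm on 3375, 126:
3375 = 26*126 + 99
126 = 1*99 + 27
99 = 3*27 + 18
27 = 1*18 + 9
18 = 2*9 + 0
The gcd is 9, not 1, hence no inverse exists.

no inverse exists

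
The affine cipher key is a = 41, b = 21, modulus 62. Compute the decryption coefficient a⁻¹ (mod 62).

Apply the Euclidean algorithm to 62 and 41:
62 = 1*41 + 21
41 = 1*21 + 20
21 = 1*20 + 1
20 = 20*1 + 0
Since gcd(41, 62) = 1, back-substitute to write 1 as a combination:
1 = 21 − 20
1 = −41 + 2·21
1 = 2·62 − 3·41
Hence 41⁻¹ ≡ -3 ≡ 59 (mod 62).

59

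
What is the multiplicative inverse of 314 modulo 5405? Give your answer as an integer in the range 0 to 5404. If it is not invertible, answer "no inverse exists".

Extended Euclidean algorithm:
5405 = 17×314 + 67
314 = 4×67 + 46
67 = 1×46 + 21
46 = 2×21 + 4
21 = 5×4 + 1
4 = 4×1 + 0
The gcd is 1. Working backward:
1 = 21 − 5·4
1 = −5·46 + 11·21
1 = 11·67 − 16·46
1 = −16·314 + 75·67
1 = 75·5405 − 1291·314
Hence 314⁻¹ ≡ -1291 ≡ 4114 (mod 5405).

4114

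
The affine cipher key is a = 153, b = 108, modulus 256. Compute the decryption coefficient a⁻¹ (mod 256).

169

Run Euclid on (256, 153):
256 = 1·153 + 103
153 = 1·103 + 50
103 = 2·50 + 3
50 = 16·3 + 2
3 = 1·2 + 1
2 = 2·1 + 0
Since gcd(153, 256) = 1, back-substitute to write 1 as a combination:
1 = 3 − 2
1 = −50 + 17·3
1 = 17·103 − 35·50
1 = −35·153 + 52·103
1 = 52·256 − 87·153
Hence 153⁻¹ ≡ -87 ≡ 169 (mod 256).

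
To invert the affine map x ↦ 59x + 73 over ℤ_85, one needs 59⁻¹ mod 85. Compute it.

49

Extended Euclidean algorithm:
85 = 1·59 + 26
59 = 2·26 + 7
26 = 3·7 + 5
7 = 1·5 + 2
5 = 2·2 + 1
2 = 2·1 + 0
Since gcd(59, 85) = 1, back-substitute to write 1 as a combination:
1 = 5 − 2·2
1 = −2·7 + 3·5
1 = 3·26 − 11·7
1 = −11·59 + 25·26
1 = 25·85 − 36·59
Hence 59⁻¹ ≡ -36 ≡ 49 (mod 85).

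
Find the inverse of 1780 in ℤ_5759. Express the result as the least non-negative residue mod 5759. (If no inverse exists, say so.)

Run Euclid on (5759, 1780):
5759 = 3×1780 + 419
1780 = 4×419 + 104
419 = 4×104 + 3
104 = 34×3 + 2
3 = 1×2 + 1
2 = 2×1 + 0
Since gcd(1780, 5759) = 1, back-substitute to write 1 as a combination:
1 = 3 − 2
1 = −104 + 35·3
1 = 35·419 − 141·104
1 = −141·1780 + 599·419
1 = 599·5759 − 1938·1780
Hence 1780⁻¹ ≡ -1938 ≡ 3821 (mod 5759).

3821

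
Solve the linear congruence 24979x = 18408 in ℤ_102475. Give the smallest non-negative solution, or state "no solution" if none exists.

14027

First find gcd(24979, 102475):
102475 = 4×24979 + 2559
24979 = 9×2559 + 1948
2559 = 1×1948 + 611
1948 = 3×611 + 115
611 = 5×115 + 36
115 = 3×36 + 7
36 = 5×7 + 1
7 = 7×1 + 0
gcd = 1, so a unique solution mod 102475 exists.
Back-substitute for the Bézout coefficients:
1 = 36 − 5·7
1 = −5·115 + 16·36
1 = 16·611 − 85·115
1 = −85·1948 + 271·611
1 = 271·2559 − 356·1948
1 = −356·24979 + 3475·2559
1 = 3475·102475 − 14256·24979
So 24979·(-14256) ≡ 1 (mod 102475), giving 24979⁻¹ ≡ 88219.
x ≡ 24979⁻¹·18408 ≡ 88219·18408 ≡ 14027 (mod 102475).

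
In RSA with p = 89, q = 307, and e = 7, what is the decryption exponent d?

3847

φ(n) = (p−1)(q−1) = 88·306 = 26928.
Need d with 7·d ≡ 1 (mod 26928). Apply the extended Euclidean algorithm:
26928 = 3846·7 + 6
7 = 1·6 + 1
6 = 6·1 + 0
Back-substitute:
1 = 7 − 6
1 = −26928 + 3847·7
So 7·3847 ≡ 1 (mod 26928), hence d = 3847.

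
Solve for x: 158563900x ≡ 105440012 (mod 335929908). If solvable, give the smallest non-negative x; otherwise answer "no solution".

38683448

First find gcd(158563900, 335929908):
335929908 = 2×158563900 + 18802108
158563900 = 8×18802108 + 8147036
18802108 = 2×8147036 + 2508036
8147036 = 3×2508036 + 622928
2508036 = 4×622928 + 16324
622928 = 38×16324 + 2616
16324 = 6×2616 + 628
2616 = 4×628 + 104
628 = 6×104 + 4
104 = 26×4 + 0
gcd = 4 and 4 | 105440012, so solutions exist. Divide through by 4: 39640975x ≡ 26360003 (mod 83982477).
Now find 39640975⁻¹ mod 83982477:
83982477 = 2×39640975 + 4700527
39640975 = 8×4700527 + 2036759
4700527 = 2×2036759 + 627009
2036759 = 3×627009 + 155732
627009 = 4×155732 + 4081
155732 = 38×4081 + 654
4081 = 6×654 + 157
654 = 4×157 + 26
157 = 6×26 + 1
26 = 26×1 + 0
Back-substitute:
1 = 157 − 6·26
1 = −6·654 + 25·157
1 = 25·4081 − 156·654
1 = −156·155732 + 5953·4081
1 = 5953·627009 − 23968·155732
1 = −23968·2036759 + 77857·627009
1 = 77857·4700527 − 179682·2036759
1 = −179682·39640975 + 1515313·4700527
1 = 1515313·83982477 − 3210308·39640975
So 39640975·(-3210308) ≡ 1 (mod 83982477), i.e. 39640975⁻¹ ≡ 80772169.
Then x ≡ 80772169·26360003 ≡ 38683448 (mod 83982477); the smallest non-negative solution is x = 38683448.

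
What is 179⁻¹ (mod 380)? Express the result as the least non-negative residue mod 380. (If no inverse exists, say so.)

Extended Euclidean algorithm:
380 = 2×179 + 22
179 = 8×22 + 3
22 = 7×3 + 1
3 = 3×1 + 0
gcd = 1, so the inverse exists. Back-substitute:
1 = 22 − 7·3
1 = −7·179 + 57·22
1 = 57·380 − 121·179
So 179·(-121) ≡ 1 (mod 380), and -121 ≡ 259 (mod 380).

259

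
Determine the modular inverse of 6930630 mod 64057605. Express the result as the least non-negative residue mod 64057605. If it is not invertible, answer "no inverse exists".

Euclidean algorithm on 64057605, 6930630:
64057605 = 9*6930630 + 1681935
6930630 = 4*1681935 + 202890
1681935 = 8*202890 + 58815
202890 = 3*58815 + 26445
58815 = 2*26445 + 5925
26445 = 4*5925 + 2745
5925 = 2*2745 + 435
2745 = 6*435 + 135
435 = 3*135 + 30
135 = 4*30 + 15
30 = 2*15 + 0
gcd(6930630, 64057605) = 15 ≠ 1, so 6930630 has no multiplicative inverse modulo 64057605.

no inverse exists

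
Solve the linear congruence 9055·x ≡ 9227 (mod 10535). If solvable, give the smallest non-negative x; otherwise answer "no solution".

no solution

gcd(9055, 10535):
10535 = 1×9055 + 1480
9055 = 6×1480 + 175
1480 = 8×175 + 80
175 = 2×80 + 15
80 = 5×15 + 5
15 = 3×5 + 0
gcd = 5, but 5 ∤ 9227, so the congruence has no solution.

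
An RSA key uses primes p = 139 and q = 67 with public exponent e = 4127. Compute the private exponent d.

6815

φ(n) = (p−1)(q−1) = 138·66 = 9108.
Need d with 4127·d ≡ 1 (mod 9108). Apply the extended Euclidean algorithm:
9108 = 2·4127 + 854
4127 = 4·854 + 711
854 = 1·711 + 143
711 = 4·143 + 139
143 = 1·139 + 4
139 = 34·4 + 3
4 = 1·3 + 1
3 = 3·1 + 0
Back-substitute:
1 = 4 − 3
1 = −139 + 35·4
1 = 35·143 − 36·139
1 = −36·711 + 179·143
1 = 179·854 − 215·711
1 = −215·4127 + 1039·854
1 = 1039·9108 − 2293·4127
So 4127·(-2293) ≡ 1 (mod 9108), hence d ≡ -2293 ≡ 6815 (mod 9108).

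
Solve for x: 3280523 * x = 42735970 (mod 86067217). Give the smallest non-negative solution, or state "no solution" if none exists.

First find gcd(3280523, 86067217):
86067217 = 26*3280523 + 773619
3280523 = 4*773619 + 186047
773619 = 4*186047 + 29431
186047 = 6*29431 + 9461
29431 = 3*9461 + 1048
9461 = 9*1048 + 29
1048 = 36*29 + 4
29 = 7*4 + 1
4 = 4*1 + 0
gcd = 1, so a unique solution mod 86067217 exists.
Back-substitute for the Bézout coefficients:
1 = 29 − 7·4
1 = −7·1048 + 253·29
1 = 253·9461 − 2284·1048
1 = −2284·29431 + 7105·9461
1 = 7105·186047 − 44914·29431
1 = −44914·773619 + 186761·186047
1 = 186761·3280523 − 791958·773619
1 = −791958·86067217 + 20777669·3280523
So 3280523·(20777669) ≡ 1 (mod 86067217), giving 3280523⁻¹ ≡ 20777669.
x ≡ 3280523⁻¹·42735970 ≡ 20777669·42735970 ≡ 82609270 (mod 86067217).

82609270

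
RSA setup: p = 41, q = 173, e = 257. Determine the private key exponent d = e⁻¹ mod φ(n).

1633

φ(n) = (p−1)(q−1) = 40·172 = 6880.
Need d with 257·d ≡ 1 (mod 6880). Apply the extended Euclidean algorithm:
6880 = 26·257 + 198
257 = 1·198 + 59
198 = 3·59 + 21
59 = 2·21 + 17
21 = 1·17 + 4
17 = 4·4 + 1
4 = 4·1 + 0
Back-substitute:
1 = 17 − 4·4
1 = −4·21 + 5·17
1 = 5·59 − 14·21
1 = −14·198 + 47·59
1 = 47·257 − 61·198
1 = −61·6880 + 1633·257
So 257·1633 ≡ 1 (mod 6880), hence d = 1633.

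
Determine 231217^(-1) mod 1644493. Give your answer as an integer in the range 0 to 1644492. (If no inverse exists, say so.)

Run Euclid on (1644493, 231217):
1644493 = 7·231217 + 25974
231217 = 8·25974 + 23425
25974 = 1·23425 + 2549
23425 = 9·2549 + 484
2549 = 5·484 + 129
484 = 3·129 + 97
129 = 1·97 + 32
97 = 3·32 + 1
32 = 32·1 + 0
The gcd is 1. Working backward:
1 = 97 − 3·32
1 = −3·129 + 4·97
1 = 4·484 − 15·129
1 = −15·2549 + 79·484
1 = 79·23425 − 726·2549
1 = −726·25974 + 805·23425
1 = 805·231217 − 7166·25974
1 = −7166·1644493 + 50967·231217
So 231217·50967 ≡ 1 (mod 1644493).

50967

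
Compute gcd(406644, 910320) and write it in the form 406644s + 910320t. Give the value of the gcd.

12

Repeated division:
910320 = 2*406644 + 97032
406644 = 4*97032 + 18516
97032 = 5*18516 + 4452
18516 = 4*4452 + 708
4452 = 6*708 + 204
708 = 3*204 + 96
204 = 2*96 + 12
96 = 8*12 + 0
gcd(406644, 910320) = 12.
Back-substituting:
12 = 204 − 2·96
12 = −2·708 + 7·204
12 = 7·4452 − 44·708
12 = −44·18516 + 183·4452
12 = 183·97032 − 959·18516
12 = −959·406644 + 4019·97032
12 = 4019·910320 − 8997·406644
So 12 = (4019)·910320 + (-8997)·406644.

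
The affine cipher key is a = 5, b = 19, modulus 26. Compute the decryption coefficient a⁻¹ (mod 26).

Run Euclid on (26, 5):
26 = 5×5 + 1
5 = 5×1 + 0
The gcd is 1. Working backward:
1 = 26 − 5·5
Hence 5⁻¹ ≡ -5 ≡ 21 (mod 26).

21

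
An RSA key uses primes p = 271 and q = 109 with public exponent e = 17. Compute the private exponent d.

φ(n) = (p−1)(q−1) = 270·108 = 29160.
Need d with 17·d ≡ 1 (mod 29160). Apply the extended Euclidean algorithm:
29160 = 1715×17 + 5
17 = 3×5 + 2
5 = 2×2 + 1
2 = 2×1 + 0
Back-substitute:
1 = 5 − 2·2
1 = −2·17 + 7·5
1 = 7·29160 − 12007·17
So 17·(-12007) ≡ 1 (mod 29160), hence d ≡ -12007 ≡ 17153 (mod 29160).

17153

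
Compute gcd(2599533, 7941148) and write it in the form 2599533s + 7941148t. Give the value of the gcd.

Repeated division:
7941148 = 3×2599533 + 142549
2599533 = 18×142549 + 33651
142549 = 4×33651 + 7945
33651 = 4×7945 + 1871
7945 = 4×1871 + 461
1871 = 4×461 + 27
461 = 17×27 + 2
27 = 13×2 + 1
2 = 2×1 + 0
gcd(2599533, 7941148) = 1.
Working backward:
1 = 27 − 13·2
1 = −13·461 + 222·27
1 = 222·1871 − 901·461
1 = −901·7945 + 3826·1871
1 = 3826·33651 − 16205·7945
1 = −16205·142549 + 68646·33651
1 = 68646·2599533 − 1251833·142549
1 = −1251833·7941148 + 3824145·2599533
So 1 = (-1251833)·7941148 + (3824145)·2599533.

1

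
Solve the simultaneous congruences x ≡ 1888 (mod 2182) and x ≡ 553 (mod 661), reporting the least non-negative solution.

1197624

Write x = 1888 + 2182·k. Then 2182·k ≡ 553 − 1888 ≡ 648 (mod 661).
Need 2182⁻¹ mod 661. Extended Euclid on (661, 199):
661 = 3*199 + 64
199 = 3*64 + 7
64 = 9*7 + 1
7 = 7*1 + 0
Back-substitute:
1 = 64 − 9·7
1 = −9·199 + 28·64
1 = 28·661 − 93·199
2182⁻¹ ≡ 568 (mod 661), so k ≡ 568·648 ≡ 548 (mod 661).
x = 1888 + 2182·548 = 1197624.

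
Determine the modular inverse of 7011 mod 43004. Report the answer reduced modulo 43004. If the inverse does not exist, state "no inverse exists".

Apply the Euclidean algorithm to 43004 and 7011:
43004 = 6*7011 + 938
7011 = 7*938 + 445
938 = 2*445 + 48
445 = 9*48 + 13
48 = 3*13 + 9
13 = 1*9 + 4
9 = 2*4 + 1
4 = 4*1 + 0
Since gcd(7011, 43004) = 1, back-substitute to write 1 as a combination:
1 = 9 − 2·4
1 = −2·13 + 3·9
1 = 3·48 − 11·13
1 = −11·445 + 102·48
1 = 102·938 − 215·445
1 = −215·7011 + 1607·938
1 = 1607·43004 − 9857·7011
So 7011·(-9857) ≡ 1 (mod 43004), and -9857 ≡ 33147 (mod 43004).

33147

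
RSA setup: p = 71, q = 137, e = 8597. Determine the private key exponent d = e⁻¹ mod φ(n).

φ(n) = (p−1)(q−1) = 70·136 = 9520.
Need d with 8597·d ≡ 1 (mod 9520). Apply the extended Euclidean algorithm:
9520 = 1*8597 + 923
8597 = 9*923 + 290
923 = 3*290 + 53
290 = 5*53 + 25
53 = 2*25 + 3
25 = 8*3 + 1
3 = 3*1 + 0
Back-substitute:
1 = 25 − 8·3
1 = −8·53 + 17·25
1 = 17·290 − 93·53
1 = −93·923 + 296·290
1 = 296·8597 − 2757·923
1 = −2757·9520 + 3053·8597
So 8597·3053 ≡ 1 (mod 9520), hence d = 3053.

3053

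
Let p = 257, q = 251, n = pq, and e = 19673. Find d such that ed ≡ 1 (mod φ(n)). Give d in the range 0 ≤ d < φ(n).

37737

φ(n) = (p−1)(q−1) = 256·250 = 64000.
Need d with 19673·d ≡ 1 (mod 64000). Apply the extended Euclidean algorithm:
64000 = 3*19673 + 4981
19673 = 3*4981 + 4730
4981 = 1*4730 + 251
4730 = 18*251 + 212
251 = 1*212 + 39
212 = 5*39 + 17
39 = 2*17 + 5
17 = 3*5 + 2
5 = 2*2 + 1
2 = 2*1 + 0
Back-substitute:
1 = 5 − 2·2
1 = −2·17 + 7·5
1 = 7·39 − 16·17
1 = −16·212 + 87·39
1 = 87·251 − 103·212
1 = −103·4730 + 1941·251
1 = 1941·4981 − 2044·4730
1 = −2044·19673 + 8073·4981
1 = 8073·64000 − 26263·19673
So 19673·(-26263) ≡ 1 (mod 64000), hence d ≡ -26263 ≡ 37737 (mod 64000).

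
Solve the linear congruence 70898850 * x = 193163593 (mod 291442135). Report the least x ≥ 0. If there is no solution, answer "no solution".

no solution

gcd(70898850, 291442135):
291442135 = 4×70898850 + 7846735
70898850 = 9×7846735 + 278235
7846735 = 28×278235 + 56155
278235 = 4×56155 + 53615
56155 = 1×53615 + 2540
53615 = 21×2540 + 275
2540 = 9×275 + 65
275 = 4×65 + 15
65 = 4×15 + 5
15 = 3×5 + 0
gcd = 5, but 5 ∤ 193163593, so the congruence has no solution.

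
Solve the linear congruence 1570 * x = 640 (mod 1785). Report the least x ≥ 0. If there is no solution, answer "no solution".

First find gcd(1570, 1785):
1785 = 1×1570 + 215
1570 = 7×215 + 65
215 = 3×65 + 20
65 = 3×20 + 5
20 = 4×5 + 0
gcd = 5 and 5 | 640, so solutions exist. Divide through by 5: 314x ≡ 128 (mod 357).
Now find 314⁻¹ mod 357:
357 = 1×314 + 43
314 = 7×43 + 13
43 = 3×13 + 4
13 = 3×4 + 1
4 = 4×1 + 0
Back-substitute:
1 = 13 − 3·4
1 = −3·43 + 10·13
1 = 10·314 − 73·43
1 = −73·357 + 83·314
So 314⁻¹ ≡ 83 (mod 357).
Then x ≡ 83·128 ≡ 271 (mod 357); the smallest non-negative solution is x = 271.

271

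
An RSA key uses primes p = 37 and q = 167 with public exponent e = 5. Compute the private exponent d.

φ(n) = (p−1)(q−1) = 36·166 = 5976.
Need d with 5·d ≡ 1 (mod 5976). Apply the extended Euclidean algorithm:
5976 = 1195*5 + 1
5 = 5*1 + 0
Back-substitute:
1 = 5976 − 1195·5
So 5·(-1195) ≡ 1 (mod 5976), hence d ≡ -1195 ≡ 4781 (mod 5976).

4781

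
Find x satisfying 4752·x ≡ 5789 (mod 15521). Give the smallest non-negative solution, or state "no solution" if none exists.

gcd(4752, 15521):
15521 = 3*4752 + 1265
4752 = 3*1265 + 957
1265 = 1*957 + 308
957 = 3*308 + 33
308 = 9*33 + 11
33 = 3*11 + 0
gcd = 11, but 11 ∤ 5789, so the congruence has no solution.

no solution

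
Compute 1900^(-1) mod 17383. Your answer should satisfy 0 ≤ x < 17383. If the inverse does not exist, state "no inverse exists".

Extended Euclidean algorithm:
17383 = 9×1900 + 283
1900 = 6×283 + 202
283 = 1×202 + 81
202 = 2×81 + 40
81 = 2×40 + 1
40 = 40×1 + 0
gcd = 1, so the inverse exists. Back-substitute:
1 = 81 − 2·40
1 = −2·202 + 5·81
1 = 5·283 − 7·202
1 = −7·1900 + 47·283
1 = 47·17383 − 430·1900
So 1900·(-430) ≡ 1 (mod 17383), and -430 ≡ 16953 (mod 17383).

16953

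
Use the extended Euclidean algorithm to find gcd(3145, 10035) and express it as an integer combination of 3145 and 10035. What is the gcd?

5

Euclidean algorithm:
10035 = 3*3145 + 600
3145 = 5*600 + 145
600 = 4*145 + 20
145 = 7*20 + 5
20 = 4*5 + 0
gcd(3145, 10035) = 5.
Working backward:
5 = 145 − 7·20
5 = −7·600 + 29·145
5 = 29·3145 − 152·600
5 = −152·10035 + 485·3145
So 5 = (-152)·10035 + (485)·3145.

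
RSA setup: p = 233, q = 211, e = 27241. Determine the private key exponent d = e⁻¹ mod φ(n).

φ(n) = (p−1)(q−1) = 232·210 = 48720.
Need d with 27241·d ≡ 1 (mod 48720). Apply the extended Euclidean algorithm:
48720 = 1*27241 + 21479
27241 = 1*21479 + 5762
21479 = 3*5762 + 4193
5762 = 1*4193 + 1569
4193 = 2*1569 + 1055
1569 = 1*1055 + 514
1055 = 2*514 + 27
514 = 19*27 + 1
27 = 27*1 + 0
Back-substitute:
1 = 514 − 19·27
1 = −19·1055 + 39·514
1 = 39·1569 − 58·1055
1 = −58·4193 + 155·1569
1 = 155·5762 − 213·4193
1 = −213·21479 + 794·5762
1 = 794·27241 − 1007·21479
1 = −1007·48720 + 1801·27241
So 27241·1801 ≡ 1 (mod 48720), hence d = 1801.

1801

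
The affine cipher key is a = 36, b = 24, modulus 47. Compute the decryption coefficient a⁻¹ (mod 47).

17

gcd(47, 36) by repeated division:
47 = 1*36 + 11
36 = 3*11 + 3
11 = 3*3 + 2
3 = 1*2 + 1
2 = 2*1 + 0
gcd = 1, so the inverse exists. Back-substitute:
1 = 3 − 2
1 = −11 + 4·3
1 = 4·36 − 13·11
1 = −13·47 + 17·36
So 36·17 ≡ 1 (mod 47).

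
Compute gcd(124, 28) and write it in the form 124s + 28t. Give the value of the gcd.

4

Repeated division:
124 = 4·28 + 12
28 = 2·12 + 4
12 = 3·4 + 0
gcd(124, 28) = 4.
Back-substituting:
4 = 28 − 2·12
4 = −2·124 + 9·28
So 4 = (-2)·124 + (9)·28.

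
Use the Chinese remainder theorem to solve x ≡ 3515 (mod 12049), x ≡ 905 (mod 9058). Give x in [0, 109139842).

Write x = 3515 + 12049·k. Then 12049·k ≡ 905 − 3515 ≡ 6448 (mod 9058).
Need 12049⁻¹ mod 9058. Extended Euclid on (9058, 2991):
9058 = 3×2991 + 85
2991 = 35×85 + 16
85 = 5×16 + 5
16 = 3×5 + 1
5 = 5×1 + 0
Back-substitute:
1 = 16 − 3·5
1 = −3·85 + 16·16
1 = 16·2991 − 563·85
1 = −563·9058 + 1705·2991
12049⁻¹ ≡ 1705 (mod 9058), so k ≡ 1705·6448 ≡ 6486 (mod 9058).
x = 3515 + 12049·6486 = 78153329.

78153329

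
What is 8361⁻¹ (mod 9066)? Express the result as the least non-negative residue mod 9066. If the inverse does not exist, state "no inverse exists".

no inverse exists

Euclidean algorithm on 9066, 8361:
9066 = 1×8361 + 705
8361 = 11×705 + 606
705 = 1×606 + 99
606 = 6×99 + 12
99 = 8×12 + 3
12 = 4×3 + 0
The gcd is 3, not 1, hence no inverse exists.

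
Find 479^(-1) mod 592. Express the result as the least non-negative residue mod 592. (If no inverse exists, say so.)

351

gcd(592, 479) by repeated division:
592 = 1·479 + 113
479 = 4·113 + 27
113 = 4·27 + 5
27 = 5·5 + 2
5 = 2·2 + 1
2 = 2·1 + 0
Since gcd(479, 592) = 1, back-substitute to write 1 as a combination:
1 = 5 − 2·2
1 = −2·27 + 11·5
1 = 11·113 − 46·27
1 = −46·479 + 195·113
1 = 195·592 − 241·479
Hence 479⁻¹ ≡ -241 ≡ 351 (mod 592).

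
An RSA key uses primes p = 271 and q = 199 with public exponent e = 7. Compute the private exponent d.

φ(n) = (p−1)(q−1) = 270·198 = 53460.
Need d with 7·d ≡ 1 (mod 53460). Apply the extended Euclidean algorithm:
53460 = 7637×7 + 1
7 = 7×1 + 0
Back-substitute:
1 = 53460 − 7637·7
So 7·(-7637) ≡ 1 (mod 53460), hence d ≡ -7637 ≡ 45823 (mod 53460).

45823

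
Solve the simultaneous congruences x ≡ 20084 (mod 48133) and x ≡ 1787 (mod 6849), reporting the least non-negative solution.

Write x = 20084 + 48133·k. Then 48133·k ≡ 1787 − 20084 ≡ 2250 (mod 6849).
Need 48133⁻¹ mod 6849. Extended Euclid on (6849, 190):
6849 = 36*190 + 9
190 = 21*9 + 1
9 = 9*1 + 0
Back-substitute:
1 = 190 − 21·9
1 = −21·6849 + 757·190
48133⁻¹ ≡ 757 (mod 6849), so k ≡ 757·2250 ≡ 4698 (mod 6849).
x = 20084 + 48133·4698 = 226148918.

226148918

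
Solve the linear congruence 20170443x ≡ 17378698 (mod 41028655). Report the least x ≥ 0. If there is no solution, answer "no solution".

First find gcd(20170443, 41028655):
41028655 = 2*20170443 + 687769
20170443 = 29*687769 + 225142
687769 = 3*225142 + 12343
225142 = 18*12343 + 2968
12343 = 4*2968 + 471
2968 = 6*471 + 142
471 = 3*142 + 45
142 = 3*45 + 7
45 = 6*7 + 3
7 = 2*3 + 1
3 = 3*1 + 0
gcd = 1, so a unique solution mod 41028655 exists.
Back-substitute for the Bézout coefficients:
1 = 7 − 2·3
1 = −2·45 + 13·7
1 = 13·142 − 41·45
1 = −41·471 + 136·142
1 = 136·2968 − 857·471
1 = −857·12343 + 3564·2968
1 = 3564·225142 − 65009·12343
1 = −65009·687769 + 198591·225142
1 = 198591·20170443 − 5824148·687769
1 = −5824148·41028655 + 11846887·20170443
So 20170443·(11846887) ≡ 1 (mod 41028655), giving 20170443⁻¹ ≡ 11846887.
x ≡ 20170443⁻¹·17378698 ≡ 11846887·17378698 ≡ 39476926 (mod 41028655).

39476926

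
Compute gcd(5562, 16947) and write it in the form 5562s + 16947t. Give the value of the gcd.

9

Apply Euclid's algorithm to 16947 and 5562:
16947 = 3×5562 + 261
5562 = 21×261 + 81
261 = 3×81 + 18
81 = 4×18 + 9
18 = 2×9 + 0
gcd(5562, 16947) = 9.
Back-substituting:
9 = 81 − 4·18
9 = −4·261 + 13·81
9 = 13·5562 − 277·261
9 = −277·16947 + 844·5562
So 9 = (-277)·16947 + (844)·5562.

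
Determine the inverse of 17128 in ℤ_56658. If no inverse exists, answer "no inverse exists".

no inverse exists

Compute gcd(17128, 56658):
56658 = 3×17128 + 5274
17128 = 3×5274 + 1306
5274 = 4×1306 + 50
1306 = 26×50 + 6
50 = 8×6 + 2
6 = 3×2 + 0
Since gcd = 2 > 1, 17128 is not a unit mod 56658.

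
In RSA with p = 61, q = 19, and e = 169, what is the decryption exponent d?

409

φ(n) = (p−1)(q−1) = 60·18 = 1080.
Need d with 169·d ≡ 1 (mod 1080). Apply the extended Euclidean algorithm:
1080 = 6*169 + 66
169 = 2*66 + 37
66 = 1*37 + 29
37 = 1*29 + 8
29 = 3*8 + 5
8 = 1*5 + 3
5 = 1*3 + 2
3 = 1*2 + 1
2 = 2*1 + 0
Back-substitute:
1 = 3 − 2
1 = −5 + 2·3
1 = 2·8 − 3·5
1 = −3·29 + 11·8
1 = 11·37 − 14·29
1 = −14·66 + 25·37
1 = 25·169 − 64·66
1 = −64·1080 + 409·169
So 169·409 ≡ 1 (mod 1080), hence d = 409.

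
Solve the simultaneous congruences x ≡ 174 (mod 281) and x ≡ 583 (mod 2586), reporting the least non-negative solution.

313489

Write x = 174 + 281·k. Then 281·k ≡ 583 − 174 ≡ 409 (mod 2586).
Need 281⁻¹ mod 2586. Extended Euclid on (2586, 281):
2586 = 9·281 + 57
281 = 4·57 + 53
57 = 1·53 + 4
53 = 13·4 + 1
4 = 4·1 + 0
Back-substitute:
1 = 53 − 13·4
1 = −13·57 + 14·53
1 = 14·281 − 69·57
1 = −69·2586 + 635·281
281⁻¹ ≡ 635 (mod 2586), so k ≡ 635·409 ≡ 1115 (mod 2586).
x = 174 + 281·1115 = 313489.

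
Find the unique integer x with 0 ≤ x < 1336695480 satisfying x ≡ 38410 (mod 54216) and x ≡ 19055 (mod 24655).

523222810

Write x = 38410 + 54216·k. Then 54216·k ≡ 19055 − 38410 ≡ 5300 (mod 24655).
Need 54216⁻¹ mod 24655. Extended Euclid on (24655, 4906):
24655 = 5*4906 + 125
4906 = 39*125 + 31
125 = 4*31 + 1
31 = 31*1 + 0
Back-substitute:
1 = 125 − 4·31
1 = −4·4906 + 157·125
1 = 157·24655 − 789·4906
54216⁻¹ ≡ 23866 (mod 24655), so k ≡ 23866·5300 ≡ 9650 (mod 24655).
x = 38410 + 54216·9650 = 523222810.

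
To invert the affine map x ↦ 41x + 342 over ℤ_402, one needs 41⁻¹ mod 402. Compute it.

Run Euclid on (402, 41):
402 = 9·41 + 33
41 = 1·33 + 8
33 = 4·8 + 1
8 = 8·1 + 0
Since gcd(41, 402) = 1, back-substitute to write 1 as a combination:
1 = 33 − 4·8
1 = −4·41 + 5·33
1 = 5·402 − 49·41
So 41·(-49) ≡ 1 (mod 402), and -49 ≡ 353 (mod 402).

353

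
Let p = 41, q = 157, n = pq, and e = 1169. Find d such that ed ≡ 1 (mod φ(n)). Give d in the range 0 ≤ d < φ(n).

1169

φ(n) = (p−1)(q−1) = 40·156 = 6240.
Need d with 1169·d ≡ 1 (mod 6240). Apply the extended Euclidean algorithm:
6240 = 5*1169 + 395
1169 = 2*395 + 379
395 = 1*379 + 16
379 = 23*16 + 11
16 = 1*11 + 5
11 = 2*5 + 1
5 = 5*1 + 0
Back-substitute:
1 = 11 − 2·5
1 = −2·16 + 3·11
1 = 3·379 − 71·16
1 = −71·395 + 74·379
1 = 74·1169 − 219·395
1 = −219·6240 + 1169·1169
So 1169·1169 ≡ 1 (mod 6240), hence d = 1169.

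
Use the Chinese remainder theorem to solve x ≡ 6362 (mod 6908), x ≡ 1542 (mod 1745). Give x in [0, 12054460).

Write x = 6362 + 6908·k. Then 6908·k ≡ 1542 − 6362 ≡ 415 (mod 1745).
Need 6908⁻¹ mod 1745. Extended Euclid on (1745, 1673):
1745 = 1×1673 + 72
1673 = 23×72 + 17
72 = 4×17 + 4
17 = 4×4 + 1
4 = 4×1 + 0
Back-substitute:
1 = 17 − 4·4
1 = −4·72 + 17·17
1 = 17·1673 − 395·72
1 = −395·1745 + 412·1673
6908⁻¹ ≡ 412 (mod 1745), so k ≡ 412·415 ≡ 1715 (mod 1745).
x = 6362 + 6908·1715 = 11853582.

11853582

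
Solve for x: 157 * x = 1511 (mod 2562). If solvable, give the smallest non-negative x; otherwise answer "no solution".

First find gcd(157, 2562):
2562 = 16×157 + 50
157 = 3×50 + 7
50 = 7×7 + 1
7 = 7×1 + 0
gcd = 1, so a unique solution mod 2562 exists.
Back-substitute for the Bézout coefficients:
1 = 50 − 7·7
1 = −7·157 + 22·50
1 = 22·2562 − 359·157
So 157·(-359) ≡ 1 (mod 2562), giving 157⁻¹ ≡ 2203.
x ≡ 157⁻¹·1511 ≡ 2203·1511 ≡ 695 (mod 2562).

695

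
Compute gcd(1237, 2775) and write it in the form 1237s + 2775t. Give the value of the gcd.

Repeated division:
2775 = 2*1237 + 301
1237 = 4*301 + 33
301 = 9*33 + 4
33 = 8*4 + 1
4 = 4*1 + 0
gcd(1237, 2775) = 1.
Working backward:
1 = 33 − 8·4
1 = −8·301 + 73·33
1 = 73·1237 − 300·301
1 = −300·2775 + 673·1237
So 1 = (-300)·2775 + (673)·1237.

1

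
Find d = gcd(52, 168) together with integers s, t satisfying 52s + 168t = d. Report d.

Apply Euclid's algorithm to 168 and 52:
168 = 3·52 + 12
52 = 4·12 + 4
12 = 3·4 + 0
gcd(52, 168) = 4.
Working backward:
4 = 52 − 4·12
4 = −4·168 + 13·52
So 4 = (-4)·168 + (13)·52.

4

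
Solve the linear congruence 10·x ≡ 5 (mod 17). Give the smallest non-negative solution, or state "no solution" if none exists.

9

First find gcd(10, 17):
17 = 1·10 + 7
10 = 1·7 + 3
7 = 2·3 + 1
3 = 3·1 + 0
gcd = 1, so a unique solution mod 17 exists.
Back-substitute for the Bézout coefficients:
1 = 7 − 2·3
1 = −2·10 + 3·7
1 = 3·17 − 5·10
So 10·(-5) ≡ 1 (mod 17), giving 10⁻¹ ≡ 12.
x ≡ 10⁻¹·5 ≡ 12·5 ≡ 9 (mod 17).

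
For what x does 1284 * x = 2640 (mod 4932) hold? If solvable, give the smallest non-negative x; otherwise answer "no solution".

221

First find gcd(1284, 4932):
4932 = 3×1284 + 1080
1284 = 1×1080 + 204
1080 = 5×204 + 60
204 = 3×60 + 24
60 = 2×24 + 12
24 = 2×12 + 0
gcd = 12 and 12 | 2640, so solutions exist. Divide through by 12: 107x ≡ 220 (mod 411).
Now find 107⁻¹ mod 411:
411 = 3*107 + 90
107 = 1*90 + 17
90 = 5*17 + 5
17 = 3*5 + 2
5 = 2*2 + 1
2 = 2*1 + 0
Back-substitute:
1 = 5 − 2·2
1 = −2·17 + 7·5
1 = 7·90 − 37·17
1 = −37·107 + 44·90
1 = 44·411 − 169·107
So 107·(-169) ≡ 1 (mod 411), i.e. 107⁻¹ ≡ 242.
Then x ≡ 242·220 ≡ 221 (mod 411); the smallest non-negative solution is x = 221.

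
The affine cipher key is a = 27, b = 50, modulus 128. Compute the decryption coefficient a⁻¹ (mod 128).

Run Euclid on (128, 27):
128 = 4×27 + 20
27 = 1×20 + 7
20 = 2×7 + 6
7 = 1×6 + 1
6 = 6×1 + 0
The gcd is 1. Working backward:
1 = 7 − 6
1 = −20 + 3·7
1 = 3·27 − 4·20
1 = −4·128 + 19·27
So 27·19 ≡ 1 (mod 128).

19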